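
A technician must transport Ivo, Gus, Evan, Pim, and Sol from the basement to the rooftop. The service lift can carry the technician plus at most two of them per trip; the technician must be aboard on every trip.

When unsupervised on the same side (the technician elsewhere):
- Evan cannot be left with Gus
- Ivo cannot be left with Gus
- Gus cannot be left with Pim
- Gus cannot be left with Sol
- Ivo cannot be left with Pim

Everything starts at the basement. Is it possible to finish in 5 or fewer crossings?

Counting alone: the technician can take at most 2 across per trip to the rooftop, so moving all 5 needs at least 3 loaded trips out, with a return between consecutive ones — at least 5 crossings.
The safety rule pushes this higher. Following every safe sequence of crossings, the most of the 5 that can be at the rooftop as the service lift arrives there on crossing 5 is 4 — never all 5.
So the move cannot be finished within 5 crossings. (The shortest complete plan takes 7:)
1. Technician goes to the rooftop with Gus and Ivo.
2. Technician goes back to the basement with Ivo.
3. Technician goes to the rooftop with Evan and Ivo.
4. Technician goes back to the basement with Gus.
5. Technician goes to the rooftop with Gus and Sol.
6. Technician goes back to the basement with Gus.
7. Technician goes to the rooftop with Gus and Pim.

No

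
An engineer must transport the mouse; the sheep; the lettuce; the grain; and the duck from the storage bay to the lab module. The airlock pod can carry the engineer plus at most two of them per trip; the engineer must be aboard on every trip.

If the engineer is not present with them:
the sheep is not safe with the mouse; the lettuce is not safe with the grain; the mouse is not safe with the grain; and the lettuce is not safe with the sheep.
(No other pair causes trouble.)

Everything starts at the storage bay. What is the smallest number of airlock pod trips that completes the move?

5

Counting alone: the engineer can take at most 2 across per trip to the lab module, so moving all 5 needs at least 3 loaded trips out, with a return between consecutive ones — at least 5 crossings.
The plan below uses exactly 5 crossings, so it is optimal:
1. Engineer goes to the lab module with the lettuce and the mouse.
2. Engineer goes back to the storage bay alone.
3. Engineer goes to the lab module with the duck.
4. Engineer goes back to the storage bay alone.
5. Engineer goes to the lab module with the grain and the sheep.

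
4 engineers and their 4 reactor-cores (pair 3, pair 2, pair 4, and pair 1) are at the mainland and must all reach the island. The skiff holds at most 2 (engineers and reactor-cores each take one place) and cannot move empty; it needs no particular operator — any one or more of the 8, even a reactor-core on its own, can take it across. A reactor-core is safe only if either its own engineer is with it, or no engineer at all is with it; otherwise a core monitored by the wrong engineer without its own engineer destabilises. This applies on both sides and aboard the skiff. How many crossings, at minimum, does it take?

impossible

Following every safe sequence of crossings from the start, the most of the 8 that can be at the island as the skiff arrives there on crossings 1, 3, 5 is 2, 3, 4 respectively; the best ever achieved is 4 of 8.
From crossing 7 on, no configuration arises that was not already reachable earlier: only 44 distinct safe configurations (who is on which side, and where the skiff is) can ever be reached, none of them has everyone across, and every continuation just revisits them. So no valid plan exists.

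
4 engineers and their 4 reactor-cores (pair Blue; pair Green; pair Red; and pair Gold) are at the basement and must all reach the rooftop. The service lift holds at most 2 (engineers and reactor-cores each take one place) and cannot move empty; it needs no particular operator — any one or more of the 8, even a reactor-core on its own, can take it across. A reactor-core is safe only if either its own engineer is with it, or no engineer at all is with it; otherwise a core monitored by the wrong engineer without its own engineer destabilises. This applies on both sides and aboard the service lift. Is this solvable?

Following every safe sequence of crossings from the start, the most of the 8 that can be at the rooftop as the service lift arrives there on crossings 1, 3, 5 is 2, 3, 4 respectively; the best ever achieved is 4 of 8.
From crossing 7 on, no configuration arises that was not already reachable earlier: only 44 distinct safe configurations (who is on which side, and where the service lift is) can ever be reached, none of them has everyone across, and every continuation just revisits them. So no valid plan exists.

No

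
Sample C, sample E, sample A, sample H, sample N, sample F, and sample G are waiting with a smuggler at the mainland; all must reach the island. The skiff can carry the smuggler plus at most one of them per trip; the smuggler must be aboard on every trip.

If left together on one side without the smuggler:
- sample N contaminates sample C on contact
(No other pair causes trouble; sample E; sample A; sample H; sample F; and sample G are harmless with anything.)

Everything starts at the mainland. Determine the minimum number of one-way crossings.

Counting alone: the smuggler can take at most 1 across per trip to the island, so moving all 7 needs at least 7 loaded trips out, with a return between consecutive ones — at least 13 crossings.
The plan below uses exactly 13 crossings, so it is optimal:
1. Smuggler goes to the island with sample C.
2. Smuggler goes back to the mainland alone.
3. Smuggler goes to the island with sample E.
4. Smuggler goes back to the mainland alone.
5. Smuggler goes to the island with sample A.
6. Smuggler goes back to the mainland alone.
7. Smuggler goes to the island with sample H.
8. Smuggler goes back to the mainland alone.
9. Smuggler goes to the island with sample F.
10. Smuggler goes back to the mainland alone.
11. Smuggler goes to the island with sample G.
12. Smuggler goes back to the mainland alone.
13. Smuggler goes to the island with sample N.

13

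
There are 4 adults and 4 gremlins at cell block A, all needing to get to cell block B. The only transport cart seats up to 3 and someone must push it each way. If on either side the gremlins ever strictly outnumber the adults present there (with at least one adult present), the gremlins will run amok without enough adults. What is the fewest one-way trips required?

Counting alone: each trip to cell block B takes at most 3 across and each return brings at least 1 back, so after t trips out (and t−1 returns) at most 3t − (t−1) of the 8 are across; that first reaches 8 at t = 4, so at least 7 crossings are needed.
The safety rule pushes this higher. Following every safe sequence of crossings, the most of the 8 that can be at cell block B as the transport cart arrives there on crossing 7 is 7 — never all 8.
So no plan with fewer than 9 crossings exists, and this one achieves 9:
1. 2 gremlins → cell block B.  (cell block A: 4A 2G; cell block B: 0A 2G)
2. 1 gremlin ← cell block A.  (cell block A: 4A 3G; cell block B: 0A 1G)
3. 3 gremlins → cell block B.  (cell block A: 4A 0G; cell block B: 0A 4G)
4. 1 gremlin ← cell block A.  (cell block A: 4A 1G; cell block B: 0A 3G)
5. 3 adults → cell block B.  (cell block A: 1A 1G; cell block B: 3A 3G)
6. 1 adult and 1 gremlin ← cell block A.  (cell block A: 2A 2G; cell block B: 2A 2G)
7. 2 adults → cell block B.  (cell block A: 0A 2G; cell block B: 4A 2G)
8. 1 gremlin ← cell block A.  (cell block A: 0A 3G; cell block B: 4A 1G)
9. 3 gremlins → cell block B.  (cell block A: 0A 0G; cell block B: 4A 4G)

9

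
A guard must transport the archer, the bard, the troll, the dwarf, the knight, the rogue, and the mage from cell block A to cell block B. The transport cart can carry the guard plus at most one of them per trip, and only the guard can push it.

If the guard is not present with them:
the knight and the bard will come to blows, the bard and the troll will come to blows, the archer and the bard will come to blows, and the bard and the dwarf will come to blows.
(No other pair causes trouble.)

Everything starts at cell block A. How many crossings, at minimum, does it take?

Following every safe sequence of crossings from the start, the most of the 7 that can be at cell block B as the transport cart arrives there on crossings 1, 3, 5, 7 is 1, 2, 3, 4 respectively; the best ever achieved is 4 of 7.
From crossing 9 on, no configuration arises that was not already reachable earlier: only 44 distinct safe configurations (who is on which side, and where the transport cart is) can ever be reached, none of them has everyone across, and every continuation just revisits them. So no valid plan exists.

impossible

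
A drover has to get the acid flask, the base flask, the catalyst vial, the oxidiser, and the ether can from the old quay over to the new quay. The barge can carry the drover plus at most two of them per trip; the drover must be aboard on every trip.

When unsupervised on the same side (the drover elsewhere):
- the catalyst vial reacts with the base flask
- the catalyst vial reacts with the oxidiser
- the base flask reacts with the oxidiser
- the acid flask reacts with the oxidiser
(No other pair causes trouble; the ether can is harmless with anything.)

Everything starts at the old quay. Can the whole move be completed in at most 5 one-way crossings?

No

Counting alone: the drover can take at most 2 across per trip to the new quay, so moving all 5 needs at least 3 loaded trips out, with a return between consecutive ones — at least 5 crossings.
The safety rule pushes this higher. Following every safe sequence of crossings, the most of the 5 that can be at the new quay as the barge arrives there on crossing 5 is 4 — never all 5.
So the move cannot be finished within 5 crossings. (The shortest complete plan takes 7:)
1. Drover goes to the new quay with the base flask and the oxidiser.
2. Drover goes back to the old quay with the base flask.
3. Drover goes to the new quay with the acid flask and the base flask.
4. Drover goes back to the old quay with the oxidiser.
5. Drover goes to the new quay with the catalyst vial and the ether can.
6. Drover goes back to the old quay with the base flask.
7. Drover goes to the new quay with the base flask and the oxidiser.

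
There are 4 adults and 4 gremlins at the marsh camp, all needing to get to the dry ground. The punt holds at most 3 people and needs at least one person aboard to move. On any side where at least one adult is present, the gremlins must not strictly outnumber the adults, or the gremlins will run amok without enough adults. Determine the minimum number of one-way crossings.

Counting alone: each trip to the dry ground takes at most 3 across and each return brings at least 1 back, so after t trips out (and t−1 returns) at most 3t − (t−1) of the 8 are across; that first reaches 8 at t = 4, so at least 7 crossings are needed.
The safety rule pushes this higher. Following every safe sequence of crossings, the most of the 8 that can be at the dry ground as the punt arrives there on crossing 7 is 7 — never all 8.
So no plan with fewer than 9 crossings exists, and this one achieves 9:
1. 2 gremlins → the dry ground.  (the marsh camp: 4A 2G; the dry ground: 0A 2G)
2. 1 gremlin ← the marsh camp.  (the marsh camp: 4A 3G; the dry ground: 0A 1G)
3. 3 gremlins → the dry ground.  (the marsh camp: 4A 0G; the dry ground: 0A 4G)
4. 1 gremlin ← the marsh camp.  (the marsh camp: 4A 1G; the dry ground: 0A 3G)
5. 3 adults → the dry ground.  (the marsh camp: 1A 1G; the dry ground: 3A 3G)
6. 1 adult and 1 gremlin ← the marsh camp.  (the marsh camp: 2A 2G; the dry ground: 2A 2G)
7. 2 adults → the dry ground.  (the marsh camp: 0A 2G; the dry ground: 4A 2G)
8. 1 gremlin ← the marsh camp.  (the marsh camp: 0A 3G; the dry ground: 4A 1G)
9. 3 gremlins → the dry ground.  (the marsh camp: 0A 0G; the dry ground: 4A 4G)

9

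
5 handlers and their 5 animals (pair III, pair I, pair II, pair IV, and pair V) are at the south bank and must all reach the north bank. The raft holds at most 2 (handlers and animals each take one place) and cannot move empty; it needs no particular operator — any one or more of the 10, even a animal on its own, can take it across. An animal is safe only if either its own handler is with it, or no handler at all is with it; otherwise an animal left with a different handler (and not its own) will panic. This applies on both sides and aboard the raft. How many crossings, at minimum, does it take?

Following every safe sequence of crossings from the start, the most of the 10 that can be at the north bank as the raft arrives there on crossings 1, 3, 5, 7 is 2, 3, 4, 5 respectively; the best ever achieved is 5 of 10.
From crossing 9 on, no configuration arises that was not already reachable earlier: only 82 distinct safe configurations (who is on which side, and where the raft is) can ever be reached, none of them has everyone across, and every continuation just revisits them. So no valid plan exists.

impossible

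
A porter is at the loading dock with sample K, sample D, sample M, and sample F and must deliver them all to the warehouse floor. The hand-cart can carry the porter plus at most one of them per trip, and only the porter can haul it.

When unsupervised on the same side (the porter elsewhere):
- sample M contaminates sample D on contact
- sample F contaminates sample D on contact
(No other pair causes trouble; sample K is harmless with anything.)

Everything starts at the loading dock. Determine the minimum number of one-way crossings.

9

Counting alone: the porter can take at most 1 across per trip to the warehouse floor, so moving all 4 needs at least 4 loaded trips out, with a return between consecutive ones — at least 7 crossings.
The safety rule pushes this higher. Following every safe sequence of crossings, the most of the 4 that can be at the warehouse floor as the hand-cart arrives there on crossing 7 is 3 — never all 4.
So no plan with fewer than 9 crossings exists, and this one achieves 9:
1. Porter goes to the warehouse floor with sample D.  [the loading dock: sample F, sample K, sample M | the warehouse floor: sample D]
2. Porter goes back to the loading dock alone.  [the loading dock: sample F, sample K, sample M | the warehouse floor: sample D]
3. Porter goes to the warehouse floor with sample K.  [the loading dock: sample F, sample M | the warehouse floor: sample D, sample K]
4. Porter goes back to the loading dock alone.  [the loading dock: sample F, sample M | the warehouse floor: sample D, sample K]
5. Porter goes to the warehouse floor with sample M.  [the loading dock: sample F | the warehouse floor: sample D, sample K, sample M]
6. Porter goes back to the loading dock with sample D.  [the loading dock: sample D, sample F | the warehouse floor: sample K, sample M]
7. Porter goes to the warehouse floor with sample F.  [the loading dock: sample D | the warehouse floor: sample F, sample K, sample M]
8. Porter goes back to the loading dock alone.  [the loading dock: sample D | the warehouse floor: sample F, sample K, sample M]
9. Porter goes to the warehouse floor with sample D.  [the loading dock: — | the warehouse floor: sample D, sample F, sample K, sample M]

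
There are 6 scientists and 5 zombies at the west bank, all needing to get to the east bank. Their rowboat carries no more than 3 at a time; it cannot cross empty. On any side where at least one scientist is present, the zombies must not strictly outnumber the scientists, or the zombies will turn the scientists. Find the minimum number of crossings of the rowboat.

Counting alone: each trip to the east bank takes at most 3 across and each return brings at least 1 back, so after t trips out (and t−1 returns) at most 3t − (t−1) of the 11 are across; that first reaches 11 at t = 5, so at least 9 crossings are needed.
The plan below uses exactly 9 crossings, so it is optimal:
1. 3 zombies → the east bank.  (the west bank: 6S 2Z; the east bank: 0S 3Z)
2. 1 zombie ← the west bank.  (the west bank: 6S 3Z; the east bank: 0S 2Z)
3. 3 scientists → the east bank.  (the west bank: 3S 3Z; the east bank: 3S 2Z)
4. 1 scientist ← the west bank.  (the west bank: 4S 3Z; the east bank: 2S 2Z)
5. 2 scientists and 1 zombie → the east bank.  (the west bank: 2S 2Z; the east bank: 4S 3Z)
6. 1 scientist ← the west bank.  (the west bank: 3S 2Z; the east bank: 3S 3Z)
7. 2 scientists and 1 zombie → the east bank.  (the west bank: 1S 1Z; the east bank: 5S 4Z)
8. 1 scientist ← the west bank.  (the west bank: 2S 1Z; the east bank: 4S 4Z)
9. 2 scientists and 1 zombie → the east bank.  (the west bank: 0S 0Z; the east bank: 6S 5Z)

9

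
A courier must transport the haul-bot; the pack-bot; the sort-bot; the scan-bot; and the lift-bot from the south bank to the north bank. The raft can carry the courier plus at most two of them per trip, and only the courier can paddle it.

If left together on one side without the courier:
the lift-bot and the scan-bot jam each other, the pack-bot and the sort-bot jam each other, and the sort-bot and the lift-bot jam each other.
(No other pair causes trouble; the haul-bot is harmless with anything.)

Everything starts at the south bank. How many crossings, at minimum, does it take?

5

Counting alone: the courier can take at most 2 across per trip to the north bank, so moving all 5 needs at least 3 loaded trips out, with a return between consecutive ones — at least 5 crossings.
The plan below uses exactly 5 crossings, so it is optimal:
1. Courier goes to the north bank with the lift-bot and the pack-bot.
2. Courier goes back to the south bank alone.
3. Courier goes to the north bank with the haul-bot.
4. Courier goes back to the south bank alone.
5. Courier goes to the north bank with the scan-bot and the sort-bot.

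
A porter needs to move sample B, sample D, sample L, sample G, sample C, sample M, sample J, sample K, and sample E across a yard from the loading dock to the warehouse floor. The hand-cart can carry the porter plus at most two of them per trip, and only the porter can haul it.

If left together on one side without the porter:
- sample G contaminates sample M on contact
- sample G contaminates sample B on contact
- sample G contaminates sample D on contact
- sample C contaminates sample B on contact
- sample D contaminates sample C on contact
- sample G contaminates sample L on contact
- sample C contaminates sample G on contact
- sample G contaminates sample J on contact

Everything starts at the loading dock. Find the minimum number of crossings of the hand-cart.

15

Counting alone: the porter can take at most 2 across per trip to the warehouse floor, so moving all 9 needs at least 5 loaded trips out, with a return between consecutive ones — at least 9 crossings.
The safety rule pushes this higher. Following every safe sequence of crossings, the most of the 9 that can be at the warehouse floor as the hand-cart arrives there on crossings 9, 11, 13 is 6, 7, 8 respectively — never all 9.
So no plan with fewer than 15 crossings exists, and this one achieves 15:
1. Porter goes to the warehouse floor with sample C and sample G.
2. Porter goes back to the loading dock with sample G.
3. Porter goes to the warehouse floor with sample G and sample L.
4. Porter goes back to the loading dock with sample G.
5. Porter goes to the warehouse floor with sample G and sample M.
6. Porter goes back to the loading dock with sample G.
7. Porter goes to the warehouse floor with sample G and sample J.
8. Porter goes back to the loading dock with sample G.
9. Porter goes to the warehouse floor with sample B and sample D.
10. Porter goes back to the loading dock with sample C.
11. Porter goes to the warehouse floor with sample G and sample K.
12. Porter goes back to the loading dock with sample G.
13. Porter goes to the warehouse floor with sample E and sample G.
14. Porter goes back to the loading dock with sample G.
15. Porter goes to the warehouse floor with sample C and sample G.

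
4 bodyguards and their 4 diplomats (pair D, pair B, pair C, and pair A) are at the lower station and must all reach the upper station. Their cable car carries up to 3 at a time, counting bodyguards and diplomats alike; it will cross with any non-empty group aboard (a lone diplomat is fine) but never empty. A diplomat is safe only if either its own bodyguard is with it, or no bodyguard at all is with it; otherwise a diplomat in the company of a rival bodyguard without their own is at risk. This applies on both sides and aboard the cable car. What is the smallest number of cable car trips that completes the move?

9

Counting alone: each trip to the upper station takes at most 3 across and each return brings at least 1 back, so after t trips out (and t−1 returns) at most 3t − (t−1) of the 8 are across; that first reaches 8 at t = 4, so at least 7 crossings are needed.
The safety rule pushes this higher. Following every safe sequence of crossings, the most of the 8 that can be at the upper station as the cable car arrives there on crossing 7 is 7 — never all 8.
So no plan with fewer than 9 crossings exists, and this one achieves 9:
1. bodyguard D and diplomat D cross → the upper station.
2. bodyguard D crosses ← the lower station.
3. bodyguard B, bodyguard D, and diplomat B cross → the upper station.
4. bodyguard D and diplomat D cross ← the lower station.
5. bodyguard A, bodyguard C, and bodyguard D cross → the upper station.
6. diplomat B crosses ← the lower station.
7. diplomat B and diplomat D cross → the upper station.
8. diplomat D crosses ← the lower station.
9. diplomat A, diplomat C, and diplomat D cross → the upper station.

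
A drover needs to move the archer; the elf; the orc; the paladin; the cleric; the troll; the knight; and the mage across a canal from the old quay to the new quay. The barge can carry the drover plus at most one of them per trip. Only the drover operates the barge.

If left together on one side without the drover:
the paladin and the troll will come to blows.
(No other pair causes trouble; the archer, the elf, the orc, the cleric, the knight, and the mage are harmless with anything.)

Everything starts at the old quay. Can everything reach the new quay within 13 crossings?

Counting alone: the drover can take at most 1 across per trip to the new quay, so moving all 8 needs at least 8 loaded trips out, with a return between consecutive ones — at least 15 crossings.
Since 13 < 15, 13 crossings cannot be enough. (The shortest complete plan in fact takes 15:)
1. Drover goes to the new quay with the paladin.
2. Drover goes back to the old quay alone.
3. Drover goes to the new quay with the archer.
4. Drover goes back to the old quay alone.
5. Drover goes to the new quay with the elf.
6. Drover goes back to the old quay alone.
7. Drover goes to the new quay with the orc.
8. Drover goes back to the old quay alone.
9. Drover goes to the new quay with the cleric.
10. Drover goes back to the old quay alone.
11. Drover goes to the new quay with the knight.
12. Drover goes back to the old quay alone.
13. Drover goes to the new quay with the mage.
14. Drover goes back to the old quay alone.
15. Drover goes to the new quay with the troll.

No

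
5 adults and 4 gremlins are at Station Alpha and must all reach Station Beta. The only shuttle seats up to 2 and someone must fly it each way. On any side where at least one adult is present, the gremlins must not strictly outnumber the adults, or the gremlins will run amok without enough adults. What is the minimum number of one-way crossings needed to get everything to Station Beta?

Counting alone: each trip to Station Beta takes at most 2 across and each return brings at least 1 back, so after t trips out (and t−1 returns) at most 2t − (t−1) of the 9 are across; that first reaches 9 at t = 8, so at least 15 crossings are needed.
The plan below uses exactly 15 crossings, so it is optimal:
1. 2 gremlins → Station Beta.  (Station Alpha: 5A 2G; Station Beta: 0A 2G)
2. 1 gremlin ← Station Alpha.  (Station Alpha: 5A 3G; Station Beta: 0A 1G)
3. 2 gremlins → Station Beta.  (Station Alpha: 5A 1G; Station Beta: 0A 3G)
4. 1 gremlin ← Station Alpha.  (Station Alpha: 5A 2G; Station Beta: 0A 2G)
5. 2 adults → Station Beta.  (Station Alpha: 3A 2G; Station Beta: 2A 2G)
6. 1 gremlin ← Station Alpha.  (Station Alpha: 3A 3G; Station Beta: 2A 1G)
7. 1 adult and 1 gremlin → Station Beta.  (Station Alpha: 2A 2G; Station Beta: 3A 2G)
8. 1 adult ← Station Alpha.  (Station Alpha: 3A 2G; Station Beta: 2A 2G)
9. 1 adult and 1 gremlin → Station Beta.  (Station Alpha: 2A 1G; Station Beta: 3A 3G)
10. 1 gremlin ← Station Alpha.  (Station Alpha: 2A 2G; Station Beta: 3A 2G)
11. 1 adult and 1 gremlin → Station Beta.  (Station Alpha: 1A 1G; Station Beta: 4A 3G)
12. 1 adult ← Station Alpha.  (Station Alpha: 2A 1G; Station Beta: 3A 3G)
13. 1 adult and 1 gremlin → Station Beta.  (Station Alpha: 1A 0G; Station Beta: 4A 4G)
14. 1 gremlin ← Station Alpha.  (Station Alpha: 1A 1G; Station Beta: 4A 3G)
15. 1 adult and 1 gremlin → Station Beta.  (Station Alpha: 0A 0G; Station Beta: 5A 4G)

15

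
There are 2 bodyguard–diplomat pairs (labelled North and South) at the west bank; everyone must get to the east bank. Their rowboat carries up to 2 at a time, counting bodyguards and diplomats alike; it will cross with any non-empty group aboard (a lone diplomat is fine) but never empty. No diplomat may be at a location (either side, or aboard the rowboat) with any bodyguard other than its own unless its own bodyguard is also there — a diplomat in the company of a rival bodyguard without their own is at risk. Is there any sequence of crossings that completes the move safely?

Yes

1. bodyguard North and diplomat North cross → the east bank.
2. bodyguard North crosses ← the west bank.
3. bodyguard North and bodyguard South cross → the east bank.
4. bodyguard South crosses ← the west bank.
5. bodyguard South and diplomat South cross → the east bank.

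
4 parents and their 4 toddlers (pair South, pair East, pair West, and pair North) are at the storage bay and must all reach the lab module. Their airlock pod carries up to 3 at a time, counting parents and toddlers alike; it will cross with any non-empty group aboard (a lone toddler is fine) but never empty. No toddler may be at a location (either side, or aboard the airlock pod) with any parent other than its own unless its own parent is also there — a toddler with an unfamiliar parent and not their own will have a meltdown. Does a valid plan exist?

Yes

1. parent South and toddler South cross → the lab module.
2. parent South crosses ← the storage bay.
3. parent East, parent South, and toddler East cross → the lab module.
4. parent South and toddler South cross ← the storage bay.
5. parent North, parent South, and parent West cross → the lab module.
6. toddler East crosses ← the storage bay.
7. toddler East and toddler South cross → the lab module.
8. toddler South crosses ← the storage bay.
9. toddler North, toddler South, and toddler West cross → the lab module.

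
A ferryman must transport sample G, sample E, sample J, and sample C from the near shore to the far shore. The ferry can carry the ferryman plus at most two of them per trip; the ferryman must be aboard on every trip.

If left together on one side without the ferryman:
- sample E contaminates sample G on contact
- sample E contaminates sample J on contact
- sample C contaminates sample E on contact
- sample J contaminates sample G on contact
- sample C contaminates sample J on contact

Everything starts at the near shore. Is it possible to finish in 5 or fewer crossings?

Yes — this plan uses 5 crossings (≤ 5):
1. Ferryman goes to the far shore with sample E and sample J.
2. Ferryman goes back to the near shore with sample E.
3. Ferryman goes to the far shore with sample C and sample G.
4. Ferryman goes back to the near shore with sample J.
5. Ferryman goes to the far shore with sample E and sample J.

Yes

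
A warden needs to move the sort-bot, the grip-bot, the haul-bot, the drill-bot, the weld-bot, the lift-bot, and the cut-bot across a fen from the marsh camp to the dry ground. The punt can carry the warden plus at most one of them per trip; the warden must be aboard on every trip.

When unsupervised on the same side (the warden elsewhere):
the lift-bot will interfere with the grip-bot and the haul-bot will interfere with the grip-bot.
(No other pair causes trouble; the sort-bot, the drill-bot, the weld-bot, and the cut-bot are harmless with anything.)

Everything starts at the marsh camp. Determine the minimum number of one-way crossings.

15

Counting alone: the warden can take at most 1 across per trip to the dry ground, so moving all 7 needs at least 7 loaded trips out, with a return between consecutive ones — at least 13 crossings.
The safety rule pushes this higher. Following every safe sequence of crossings, the most of the 7 that can be at the dry ground as the punt arrives there on crossing 13 is 6 — never all 7.
So no plan with fewer than 15 crossings exists, and this one achieves 15:
1. Warden goes to the dry ground with the grip-bot.  [the marsh camp: the cut-bot, the drill-bot, the haul-bot, the lift-bot, the sort-bot, the weld-bot | the dry ground: the grip-bot]
2. Warden goes back to the marsh camp alone.  [the marsh camp: the cut-bot, the drill-bot, the haul-bot, the lift-bot, the sort-bot, the weld-bot | the dry ground: the grip-bot]
3. Warden goes to the dry ground with the sort-bot.  [the marsh camp: the cut-bot, the drill-bot, the haul-bot, the lift-bot, the weld-bot | the dry ground: the grip-bot, the sort-bot]
4. Warden goes back to the marsh camp alone.  [the marsh camp: the cut-bot, the drill-bot, the haul-bot, the lift-bot, the weld-bot | the dry ground: the grip-bot, the sort-bot]
5. Warden goes to the dry ground with the haul-bot.  [the marsh camp: the cut-bot, the drill-bot, the lift-bot, the weld-bot | the dry ground: the grip-bot, the haul-bot, the sort-bot]
6. Warden goes back to the marsh camp with the grip-bot.  [the marsh camp: the cut-bot, the drill-bot, the grip-bot, the lift-bot, the weld-bot | the dry ground: the haul-bot, the sort-bot]
7. Warden goes to the dry ground with the lift-bot.  [the marsh camp: the cut-bot, the drill-bot, the grip-bot, the weld-bot | the dry ground: the haul-bot, the lift-bot, the sort-bot]
8. Warden goes back to the marsh camp alone.  [the marsh camp: the cut-bot, the drill-bot, the grip-bot, the weld-bot | the dry ground: the haul-bot, the lift-bot, the sort-bot]
9. Warden goes to the dry ground with the drill-bot.  [the marsh camp: the cut-bot, the grip-bot, the weld-bot | the dry ground: the drill-bot, the haul-bot, the lift-bot, the sort-bot]
10. Warden goes back to the marsh camp alone.  [the marsh camp: the cut-bot, the grip-bot, the weld-bot | the dry ground: the drill-bot, the haul-bot, the lift-bot, the sort-bot]
11. Warden goes to the dry ground with the weld-bot.  [the marsh camp: the cut-bot, the grip-bot | the dry ground: the drill-bot, the haul-bot, the lift-bot, the sort-bot, the weld-bot]
12. Warden goes back to the marsh camp alone.  [the marsh camp: the cut-bot, the grip-bot | the dry ground: the drill-bot, the haul-bot, the lift-bot, the sort-bot, the weld-bot]
13. Warden goes to the dry ground with the cut-bot.  [the marsh camp: the grip-bot | the dry ground: the cut-bot, the drill-bot, the haul-bot, the lift-bot, the sort-bot, the weld-bot]
14. Warden goes back to the marsh camp alone.  [the marsh camp: the grip-bot | the dry ground: the cut-bot, the drill-bot, the haul-bot, the lift-bot, the sort-bot, the weld-bot]
15. Warden goes to the dry ground with the grip-bot.  [the marsh camp: — | the dry ground: the cut-bot, the drill-bot, the grip-bot, the haul-bot, the lift-bot, the sort-bot, the weld-bot]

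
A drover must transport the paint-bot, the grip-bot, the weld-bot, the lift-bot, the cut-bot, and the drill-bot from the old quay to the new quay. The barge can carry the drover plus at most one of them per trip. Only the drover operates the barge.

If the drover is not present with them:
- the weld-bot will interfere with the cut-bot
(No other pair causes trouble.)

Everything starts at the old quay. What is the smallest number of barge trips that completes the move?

Counting alone: the drover can take at most 1 across per trip to the new quay, so moving all 6 needs at least 6 loaded trips out, with a return between consecutive ones — at least 11 crossings.
The plan below uses exactly 11 crossings, so it is optimal:
1. Drover goes to the new quay with the weld-bot.
2. Drover goes back to the old quay alone.
3. Drover goes to the new quay with the paint-bot.
4. Drover goes back to the old quay alone.
5. Drover goes to the new quay with the grip-bot.
6. Drover goes back to the old quay alone.
7. Drover goes to the new quay with the lift-bot.
8. Drover goes back to the old quay alone.
9. Drover goes to the new quay with the drill-bot.
10. Drover goes back to the old quay alone.
11. Drover goes to the new quay with the cut-bot.

11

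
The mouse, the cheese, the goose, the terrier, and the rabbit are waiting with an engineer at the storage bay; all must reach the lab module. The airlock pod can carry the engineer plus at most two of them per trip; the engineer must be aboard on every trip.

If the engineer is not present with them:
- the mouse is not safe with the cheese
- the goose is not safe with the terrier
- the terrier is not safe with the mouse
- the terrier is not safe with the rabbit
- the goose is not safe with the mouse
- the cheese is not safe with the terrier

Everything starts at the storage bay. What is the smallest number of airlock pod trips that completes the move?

7

Counting alone: the engineer can take at most 2 across per trip to the lab module, so moving all 5 needs at least 3 loaded trips out, with a return between consecutive ones — at least 5 crossings.
The safety rule pushes this higher. Following every safe sequence of crossings, the most of the 5 that can be at the lab module as the airlock pod arrives there on crossing 5 is 4 — never all 5.
So no plan with fewer than 7 crossings exists, and this one achieves 7:
1. Engineer goes to the lab module with the mouse and the terrier.  [the storage bay: the cheese, the goose, the rabbit | the lab module: the mouse, the terrier]
2. Engineer goes back to the storage bay with the mouse.  [the storage bay: the cheese, the goose, the mouse, the rabbit | the lab module: the terrier]
3. Engineer goes to the lab module with the mouse and the rabbit.  [the storage bay: the cheese, the goose | the lab module: the mouse, the rabbit, the terrier]
4. Engineer goes back to the storage bay with the terrier.  [the storage bay: the cheese, the goose, the terrier | the lab module: the mouse, the rabbit]
5. Engineer goes to the lab module with the cheese and the goose.  [the storage bay: the terrier | the lab module: the cheese, the goose, the mouse, the rabbit]
6. Engineer goes back to the storage bay with the mouse.  [the storage bay: the mouse, the terrier | the lab module: the cheese, the goose, the rabbit]
7. Engineer goes to the lab module with the mouse and the terrier.  [the storage bay: — | the lab module: the cheese, the goose, the mouse, the rabbit, the terrier]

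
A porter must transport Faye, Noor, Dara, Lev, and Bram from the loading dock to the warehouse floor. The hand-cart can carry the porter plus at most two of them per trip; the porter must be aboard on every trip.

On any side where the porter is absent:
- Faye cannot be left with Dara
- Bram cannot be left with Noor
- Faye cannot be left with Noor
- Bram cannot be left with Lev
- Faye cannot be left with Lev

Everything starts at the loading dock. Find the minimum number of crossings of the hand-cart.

Counting alone: the porter can take at most 2 across per trip to the warehouse floor, so moving all 5 needs at least 3 loaded trips out, with a return between consecutive ones — at least 5 crossings.
The safety rule pushes this higher. Following every safe sequence of crossings, the most of the 5 that can be at the warehouse floor as the hand-cart arrives there on crossing 5 is 4 — never all 5.
So no plan with fewer than 7 crossings exists, and this one achieves 7:
1. Porter goes to the warehouse floor with Bram and Faye.
2. Porter goes back to the loading dock alone.
3. Porter goes to the warehouse floor with Noor.
4. Porter goes back to the loading dock with Bram and Faye.
5. Porter goes to the warehouse floor with Dara and Lev.
6. Porter goes back to the loading dock alone.
7. Porter goes to the warehouse floor with Bram and Faye.

7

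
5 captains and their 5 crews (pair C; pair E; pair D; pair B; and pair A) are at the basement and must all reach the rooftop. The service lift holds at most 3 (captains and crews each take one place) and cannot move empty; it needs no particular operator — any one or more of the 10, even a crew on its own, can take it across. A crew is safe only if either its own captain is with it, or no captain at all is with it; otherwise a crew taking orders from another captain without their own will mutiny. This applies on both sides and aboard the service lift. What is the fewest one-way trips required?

Counting alone: each trip to the rooftop takes at most 3 across and each return brings at least 1 back, so after t trips out (and t−1 returns) at most 3t − (t−1) of the 10 are across; that first reaches 10 at t = 5, so at least 9 crossings are needed.
The safety rule pushes this higher. Following every safe sequence of crossings, the most of the 10 that can be at the rooftop as the service lift arrives there on crossing 9 is 9 — never all 10.
So no plan with fewer than 11 crossings exists, and this one achieves 11:
1. captain C and crew C cross → the rooftop.
2. captain C crosses ← the basement.
3. crew B, crew D, and crew E cross → the rooftop.
4. crew C crosses ← the basement.
5. captain B, captain D, and captain E cross → the rooftop.
6. captain E and crew E cross ← the basement.
7. captain A, captain C, and captain E cross → the rooftop.
8. crew D crosses ← the basement.
9. crew C and crew E cross → the rooftop.
10. crew C crosses ← the basement.
11. crew A, crew C, and crew D cross → the rooftop.

11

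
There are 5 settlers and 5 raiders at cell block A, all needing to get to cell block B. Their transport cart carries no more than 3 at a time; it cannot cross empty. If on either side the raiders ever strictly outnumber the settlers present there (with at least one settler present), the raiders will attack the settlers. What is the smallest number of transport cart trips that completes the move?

11

Counting alone: each trip to cell block B takes at most 3 across and each return brings at least 1 back, so after t trips out (and t−1 returns) at most 3t − (t−1) of the 10 are across; that first reaches 10 at t = 5, so at least 9 crossings are needed.
The safety rule pushes this higher. Following every safe sequence of crossings, the most of the 10 that can be at cell block B as the transport cart arrives there on crossing 9 is 9 — never all 10.
So no plan with fewer than 11 crossings exists, and this one achieves 11:
1. 2 raiders → cell block B.  (cell block A: 5S 3R; cell block B: 0S 2R)
2. 1 raider ← cell block A.  (cell block A: 5S 4R; cell block B: 0S 1R)
3. 3 raiders → cell block B.  (cell block A: 5S 1R; cell block B: 0S 4R)
4. 1 raider ← cell block A.  (cell block A: 5S 2R; cell block B: 0S 3R)
5. 3 settlers → cell block B.  (cell block A: 2S 2R; cell block B: 3S 3R)
6. 1 settler and 1 raider ← cell block A.  (cell block A: 3S 3R; cell block B: 2S 2R)
7. 3 settlers → cell block B.  (cell block A: 0S 3R; cell block B: 5S 2R)
8. 1 raider ← cell block A.  (cell block A: 0S 4R; cell block B: 5S 1R)
9. 2 raiders → cell block B.  (cell block A: 0S 2R; cell block B: 5S 3R)
10. 1 raider ← cell block A.  (cell block A: 0S 3R; cell block B: 5S 2R)
11. 3 raiders → cell block B.  (cell block A: 0S 0R; cell block B: 5S 5R)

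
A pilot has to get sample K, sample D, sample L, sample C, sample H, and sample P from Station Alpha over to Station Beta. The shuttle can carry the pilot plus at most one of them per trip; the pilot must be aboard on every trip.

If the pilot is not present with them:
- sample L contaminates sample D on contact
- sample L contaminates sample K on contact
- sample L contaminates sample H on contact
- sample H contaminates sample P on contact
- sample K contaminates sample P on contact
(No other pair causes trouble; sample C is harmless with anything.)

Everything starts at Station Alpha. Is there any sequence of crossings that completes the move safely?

Whatever the first load, the items left behind include a forbidden pair without the pilot. No opening move is safe, so no plan exists.

No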